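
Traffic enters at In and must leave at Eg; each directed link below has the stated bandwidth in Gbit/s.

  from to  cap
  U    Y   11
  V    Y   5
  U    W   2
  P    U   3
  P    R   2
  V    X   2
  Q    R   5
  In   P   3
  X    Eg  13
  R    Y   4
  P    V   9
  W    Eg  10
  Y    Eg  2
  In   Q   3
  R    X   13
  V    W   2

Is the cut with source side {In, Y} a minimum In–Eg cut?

Given cut capacity: 3 + 3 + 2 = 8.
Augment In→P→R→X→Eg: bottleneck 2, flow now 2.
Augment In→P→U→W→Eg: bottleneck 1, flow now 3.
Augment In→Q→R→X→Eg: bottleneck 3, flow now 6.
No augmenting path remains; maximum flow = 6.
In the residual graph, reachable from In: {In}.
Min-cut edges: In→P (3), In→Q (3); capacity 3 + 3 = 6.
Cut capacity 8 exceeds the max flow 6, so it is not minimum.

No — its capacity is 8, but the minimum cut has capacity 6.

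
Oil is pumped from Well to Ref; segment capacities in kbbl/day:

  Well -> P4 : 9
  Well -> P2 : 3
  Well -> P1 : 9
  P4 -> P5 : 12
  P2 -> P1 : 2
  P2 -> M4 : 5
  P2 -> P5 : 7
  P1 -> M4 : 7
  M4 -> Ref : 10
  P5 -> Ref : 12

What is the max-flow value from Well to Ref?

Augment Well→P4→P5→Ref: bottleneck 9, flow now 9.
Augment Well→P2→M4→Ref: bottleneck 3, flow now 12.
Augment Well→P1→M4→Ref: bottleneck 7, flow now 19.
No augmenting path remains; maximum flow = 19.
In the residual graph, reachable from Well: {Well, P1}.
Min-cut edges: Well→P4 (9), Well→P2 (3), P1→M4 (7); capacity 9 + 3 + 7 = 19.
This cut is saturated, so no flow can exceed 19.

19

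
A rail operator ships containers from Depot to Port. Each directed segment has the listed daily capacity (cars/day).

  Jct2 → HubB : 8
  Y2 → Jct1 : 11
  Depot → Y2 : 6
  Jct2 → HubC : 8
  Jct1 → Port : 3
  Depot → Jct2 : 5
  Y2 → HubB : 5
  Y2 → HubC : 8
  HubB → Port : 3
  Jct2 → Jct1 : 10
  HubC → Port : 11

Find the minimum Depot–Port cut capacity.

Augment Depot→Y2→Jct1→Port: bottleneck 3, flow now 3.
Augment Depot→Y2→HubC→Port: bottleneck 3, flow now 6.
Augment Depot→Jct2→HubC→Port: bottleneck 5, flow now 11.
No augmenting path remains; maximum flow = 11.
By max-flow min-cut, the minimum cut capacity equals the max flow.
In the residual graph, reachable from Depot: {Depot}.
Min-cut edges: Depot→Y2 (6), Depot→Jct2 (5); capacity 6 + 5 = 11.

11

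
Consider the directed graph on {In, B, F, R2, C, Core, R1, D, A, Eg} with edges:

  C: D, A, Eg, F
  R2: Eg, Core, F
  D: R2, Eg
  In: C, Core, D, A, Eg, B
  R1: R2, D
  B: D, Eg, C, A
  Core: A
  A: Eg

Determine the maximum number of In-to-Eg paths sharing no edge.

5

Assign every edge capacity 1; by Menger, the answer equals the max flow.
Path In→Eg (+1); total 1.
Path In→B→Eg (+1); total 2.
Path In→C→Eg (+1); total 3.
Path In→D→Eg (+1); total 4.
Path In→A→Eg (+1); total 5.
No residual In→Eg path; max flow = 5.
Certifying cut of size 5: {A→Eg, In→B, In→C, In→D, In→Eg}.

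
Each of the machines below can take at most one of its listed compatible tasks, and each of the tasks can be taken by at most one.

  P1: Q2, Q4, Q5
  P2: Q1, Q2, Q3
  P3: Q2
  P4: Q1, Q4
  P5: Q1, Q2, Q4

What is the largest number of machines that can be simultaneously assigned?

5

Unit-capacity flow: source→left, listed edges, right→sink; max matching = max flow.
Augmenting path P1→Q2 (+1); matched 1.
Augmenting path P2→Q1 (+1); matched 2.
Augmenting path P4→Q4 (+1); matched 3.
Augmenting path P3→Q2→P1→Q5 (+1); matched 4.
Augmenting path P5→Q1→P2→Q3 (+1); matched 5.
No augmenting path remains; maximum matching = 5.
König certificate: {P1, P2, P3, P4, P5} is a vertex cover of size 5 (every listed pair touches it), so no matching can be larger.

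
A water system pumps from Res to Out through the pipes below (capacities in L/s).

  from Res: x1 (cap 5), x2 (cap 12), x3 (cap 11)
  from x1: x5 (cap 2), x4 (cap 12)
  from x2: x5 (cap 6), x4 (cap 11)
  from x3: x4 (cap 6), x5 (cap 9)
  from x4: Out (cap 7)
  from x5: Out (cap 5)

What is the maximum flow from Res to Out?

Augment Res→x1→x4→Out: bottleneck 5, flow now 5.
Augment Res→x2→x4→Out: bottleneck 2, flow now 7.
Augment Res→x2→x5→Out: bottleneck 5, flow now 12.
No augmenting path remains; maximum flow = 12.
In the residual graph, reachable from Res: {Res, x1, x2, x3, x4, x5}.
Min-cut edges: x4→Out (7), x5→Out (5); capacity 7 + 5 = 12.
This cut is saturated, so no flow can exceed 12.

12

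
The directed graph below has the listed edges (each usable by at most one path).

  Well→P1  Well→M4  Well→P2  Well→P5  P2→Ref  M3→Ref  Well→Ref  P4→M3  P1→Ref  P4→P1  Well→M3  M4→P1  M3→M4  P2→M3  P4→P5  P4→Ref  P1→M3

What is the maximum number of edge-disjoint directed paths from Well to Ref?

Assign every edge capacity 1; by Menger, the answer equals the max flow.
Path Well→Ref (+1); total 1.
Path Well→P2→Ref (+1); total 2.
Path Well→M3→Ref (+1); total 3.
Path Well→P1→Ref (+1); total 4.
No residual Well→Ref path; max flow = 4.
Certifying cut of size 4: {M3→Ref, P1→Ref, Well→P2, Well→Ref}.

4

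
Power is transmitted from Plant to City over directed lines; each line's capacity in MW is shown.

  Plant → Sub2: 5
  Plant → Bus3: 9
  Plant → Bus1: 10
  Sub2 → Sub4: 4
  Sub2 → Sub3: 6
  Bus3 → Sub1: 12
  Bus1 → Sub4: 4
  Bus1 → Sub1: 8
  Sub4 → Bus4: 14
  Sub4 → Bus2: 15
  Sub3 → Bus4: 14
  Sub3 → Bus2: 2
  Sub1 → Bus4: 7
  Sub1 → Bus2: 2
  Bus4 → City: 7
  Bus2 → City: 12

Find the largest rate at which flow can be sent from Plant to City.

Augment Plant→Sub2→Sub4→Bus4→City: bottleneck 4, flow now 4.
Augment Plant→Sub2→Sub3→Bus4→City: bottleneck 1, flow now 5.
Augment Plant→Bus3→Sub1→Bus4→City: bottleneck 2, flow now 7.
Augment Plant→Bus3→Sub1→Bus2→City: bottleneck 2, flow now 9.
Augment Plant→Bus1→Sub4→Bus2→City: bottleneck 4, flow now 13.
Augment Plant→Bus3→Sub1→Bus4→Sub4→Bus2→City: bottleneck 4, flow now 17. (uses reverse residual edge)
Augment Plant→Bus3→Sub1→Bus4→Sub3→Bus2→City: bottleneck 1, flow now 18. (uses reverse residual edge)
No augmenting path remains; maximum flow = 18.
In the residual graph, reachable from Plant: {Plant, Bus3, Bus1, Sub1}.
Min-cut edges: Plant→Sub2 (5), Bus1→Sub4 (4), Sub1→Bus4 (7), Sub1→Bus2 (2); capacity 5 + 4 + 7 + 2 = 18.
This cut is saturated, so no flow can exceed 18.

18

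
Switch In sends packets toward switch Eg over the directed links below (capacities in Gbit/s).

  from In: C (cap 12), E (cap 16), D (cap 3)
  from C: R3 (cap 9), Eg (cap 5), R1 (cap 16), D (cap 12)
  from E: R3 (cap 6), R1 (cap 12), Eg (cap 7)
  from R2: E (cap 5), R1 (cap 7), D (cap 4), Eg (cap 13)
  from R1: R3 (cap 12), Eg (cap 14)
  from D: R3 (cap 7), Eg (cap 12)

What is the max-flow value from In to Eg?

Augment In→C→Eg: bottleneck 5, flow now 5.
Augment In→E→Eg: bottleneck 7, flow now 12.
Augment In→D→Eg: bottleneck 3, flow now 15.
Augment In→C→R1→Eg: bottleneck 7, flow now 22.
Augment In→E→R1→Eg: bottleneck 7, flow now 29.
Augment In→E→R1→C→D→Eg: bottleneck 2, flow now 31. (uses reverse residual edge)
No augmenting path remains; maximum flow = 31.
In the residual graph, reachable from In: {In}.
Min-cut edges: In→C (12), In→E (16), In→D (3); capacity 12 + 16 + 3 = 31.
This cut is saturated, so no flow can exceed 31.

31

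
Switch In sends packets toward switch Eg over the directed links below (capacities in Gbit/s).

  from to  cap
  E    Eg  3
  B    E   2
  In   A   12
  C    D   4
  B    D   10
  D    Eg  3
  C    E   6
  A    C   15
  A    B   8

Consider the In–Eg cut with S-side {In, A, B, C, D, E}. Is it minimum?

Given cut capacity: 3 + 3 = 6.
Augment In→A→B→D→Eg: bottleneck 3, flow now 3.
Augment In→A→B→E→Eg: bottleneck 2, flow now 5.
Augment In→A→C→E→Eg: bottleneck 1, flow now 6.
No augmenting path remains; maximum flow = 6.
Cut capacity 6 equals the max flow, so it is a minimum cut.

Yes — it is a minimum cut (capacity 6).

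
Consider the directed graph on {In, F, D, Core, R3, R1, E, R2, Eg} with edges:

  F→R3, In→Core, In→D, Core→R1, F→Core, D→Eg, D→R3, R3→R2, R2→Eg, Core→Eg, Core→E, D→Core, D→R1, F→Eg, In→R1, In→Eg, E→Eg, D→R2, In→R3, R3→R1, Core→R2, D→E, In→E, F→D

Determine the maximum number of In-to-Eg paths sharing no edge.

Assign every edge capacity 1; by Menger, the answer equals the max flow.
Path In→Eg (+1); total 1.
Path In→D→Eg (+1); total 2.
Path In→Core→Eg (+1); total 3.
Path In→E→Eg (+1); total 4.
Path In→R3→R2→Eg (+1); total 5.
No residual In→Eg path; max flow = 5.
Certifying cut of size 5: {In→Core, In→D, In→E, In→Eg, In→R3}.

5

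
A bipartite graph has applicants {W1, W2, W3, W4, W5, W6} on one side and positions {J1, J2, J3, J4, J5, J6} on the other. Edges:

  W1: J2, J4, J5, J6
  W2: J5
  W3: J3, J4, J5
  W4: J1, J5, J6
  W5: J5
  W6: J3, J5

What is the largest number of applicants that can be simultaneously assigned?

Unit-capacity flow: source→left, listed edges, right→sink; max matching = max flow.
Augmenting path W1→J2 (+1); matched 1.
Augmenting path W2→J5 (+1); matched 2.
Augmenting path W3→J3 (+1); matched 3.
Augmenting path W4→J1 (+1); matched 4.
Augmenting path W6→J3→W3→J4 (+1); matched 5.
No augmenting path remains; maximum matching = 5.
König certificate: {W1, W3, W4, W6, J5} is a vertex cover of size 5 (every listed pair touches it), so no matching can be larger.

5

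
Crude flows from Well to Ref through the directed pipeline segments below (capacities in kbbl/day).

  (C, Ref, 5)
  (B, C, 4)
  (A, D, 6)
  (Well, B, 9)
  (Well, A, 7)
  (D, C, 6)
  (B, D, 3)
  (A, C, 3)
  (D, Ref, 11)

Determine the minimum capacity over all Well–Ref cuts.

Augment Well→A→C→Ref: bottleneck 3, flow now 3.
Augment Well→A→D→Ref: bottleneck 4, flow now 7.
Augment Well→B→C→Ref: bottleneck 2, flow now 9.
Augment Well→B→D→Ref: bottleneck 3, flow now 12.
Augment Well→B→C→A→D→Ref: bottleneck 2, flow now 14. (uses reverse residual edge)
No augmenting path remains; maximum flow = 14.
By max-flow min-cut, the minimum cut capacity equals the max flow.
In the residual graph, reachable from Well: {Well, B}.
Min-cut edges: Well→A (7), B→C (4), B→D (3); capacity 7 + 4 + 3 = 14.

14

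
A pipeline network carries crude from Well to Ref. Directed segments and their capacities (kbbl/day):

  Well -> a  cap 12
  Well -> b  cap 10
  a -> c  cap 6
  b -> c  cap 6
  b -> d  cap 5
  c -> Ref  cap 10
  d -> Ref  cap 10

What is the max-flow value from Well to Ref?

Augment Well→a→c→Ref: bottleneck 6, flow now 6.
Augment Well→b→c→Ref: bottleneck 4, flow now 10.
Augment Well→b→d→Ref: bottleneck 5, flow now 15.
No augmenting path remains; maximum flow = 15.
In the residual graph, reachable from Well: {Well, a, b, c}.
Min-cut edges: b→d (5), c→Ref (10); capacity 5 + 10 = 15.
This cut is saturated, so no flow can exceed 15.

15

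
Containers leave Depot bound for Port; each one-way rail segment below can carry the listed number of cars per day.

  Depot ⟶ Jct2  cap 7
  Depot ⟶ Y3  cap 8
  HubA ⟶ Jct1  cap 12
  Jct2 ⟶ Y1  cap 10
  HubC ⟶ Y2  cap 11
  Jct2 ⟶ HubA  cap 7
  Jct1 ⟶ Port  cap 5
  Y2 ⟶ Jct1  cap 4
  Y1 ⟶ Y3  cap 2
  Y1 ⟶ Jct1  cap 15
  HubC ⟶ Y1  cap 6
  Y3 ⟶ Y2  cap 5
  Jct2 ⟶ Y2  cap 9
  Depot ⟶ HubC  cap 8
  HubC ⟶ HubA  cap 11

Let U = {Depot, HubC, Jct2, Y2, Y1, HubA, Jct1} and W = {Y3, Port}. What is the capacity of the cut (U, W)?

15

Edges leaving {Depot, HubC, Jct2, Y2, Y1, HubA, Jct1}: Depot→Y3 (8), Y1→Y3 (2), Jct1→Port (5).
Cut capacity = 8 + 2 + 5 = 15.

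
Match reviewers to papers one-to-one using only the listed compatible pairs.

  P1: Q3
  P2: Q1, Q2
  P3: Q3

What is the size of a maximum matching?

Unit-capacity flow: source→left, listed edges, right→sink; max matching = max flow.
Augmenting path P1→Q3 (+1); matched 1.
Augmenting path P2→Q1 (+1); matched 2.
No augmenting path remains; maximum matching = 2.
König certificate: {P2, Q3} is a vertex cover of size 2 (every listed pair touches it), so no matching can be larger.

2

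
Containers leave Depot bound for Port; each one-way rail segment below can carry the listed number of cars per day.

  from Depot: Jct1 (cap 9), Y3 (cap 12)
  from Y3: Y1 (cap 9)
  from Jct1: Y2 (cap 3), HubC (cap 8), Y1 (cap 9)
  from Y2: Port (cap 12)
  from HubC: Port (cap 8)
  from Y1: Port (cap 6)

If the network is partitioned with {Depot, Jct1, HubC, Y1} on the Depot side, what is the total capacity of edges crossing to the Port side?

Edges leaving {Depot, Jct1, HubC, Y1}: Depot→Y3 (12), Jct1→Y2 (3), HubC→Port (8), Y1→Port (6).
Cut capacity = 12 + 3 + 8 + 6 = 29.

29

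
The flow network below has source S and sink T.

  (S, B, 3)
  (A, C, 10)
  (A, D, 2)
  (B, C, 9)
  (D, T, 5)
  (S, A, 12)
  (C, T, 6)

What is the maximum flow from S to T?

8

Augment S→A→C→T: bottleneck 6, flow now 6.
Augment S→A→D→T: bottleneck 2, flow now 8.
No augmenting path remains; maximum flow = 8.
In the residual graph, reachable from S: {S, A, B, C}.
Min-cut edges: A→D (2), C→T (6); capacity 2 + 6 = 8.
This cut is saturated, so no flow can exceed 8.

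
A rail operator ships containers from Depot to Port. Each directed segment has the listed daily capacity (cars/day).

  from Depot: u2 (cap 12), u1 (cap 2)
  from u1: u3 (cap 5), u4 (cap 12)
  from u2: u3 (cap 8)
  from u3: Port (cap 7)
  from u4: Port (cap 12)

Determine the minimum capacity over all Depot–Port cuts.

9

Augment Depot→u1→u3→Port: bottleneck 2, flow now 2.
Augment Depot→u2→u3→Port: bottleneck 5, flow now 7.
Augment Depot→u2→u3→u1→u4→Port: bottleneck 2, flow now 9. (uses reverse residual edge)
No augmenting path remains; maximum flow = 9.
By max-flow min-cut, the minimum cut capacity equals the max flow.
In the residual graph, reachable from Depot: {Depot, u2, u3}.
Min-cut edges: Depot→u1 (2), u3→Port (7); capacity 2 + 7 = 9.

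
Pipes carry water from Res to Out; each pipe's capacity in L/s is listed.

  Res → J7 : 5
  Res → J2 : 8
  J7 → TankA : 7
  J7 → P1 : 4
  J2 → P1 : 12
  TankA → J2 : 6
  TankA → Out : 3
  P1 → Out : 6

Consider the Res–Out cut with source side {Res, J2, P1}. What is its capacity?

11

Edges leaving {Res, J2, P1}: Res→J7 (5), P1→Out (6).
Cut capacity = 5 + 6 = 11.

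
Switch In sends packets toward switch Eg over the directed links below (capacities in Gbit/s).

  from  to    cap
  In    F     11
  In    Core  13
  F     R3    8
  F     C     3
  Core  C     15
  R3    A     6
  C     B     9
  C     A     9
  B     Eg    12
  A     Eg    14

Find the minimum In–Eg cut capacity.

Augment In→F→R3→A→Eg: bottleneck 6, flow now 6.
Augment In→F→C→B→Eg: bottleneck 3, flow now 9.
Augment In→Core→C→B→Eg: bottleneck 6, flow now 15.
Augment In→Core→C→A→Eg: bottleneck 7, flow now 22.
No augmenting path remains; maximum flow = 22.
By max-flow min-cut, the minimum cut capacity equals the max flow.
In the residual graph, reachable from In: {In, F, R3}.
Min-cut edges: In→Core (13), F→C (3), R3→A (6); capacity 13 + 3 + 6 = 22.

22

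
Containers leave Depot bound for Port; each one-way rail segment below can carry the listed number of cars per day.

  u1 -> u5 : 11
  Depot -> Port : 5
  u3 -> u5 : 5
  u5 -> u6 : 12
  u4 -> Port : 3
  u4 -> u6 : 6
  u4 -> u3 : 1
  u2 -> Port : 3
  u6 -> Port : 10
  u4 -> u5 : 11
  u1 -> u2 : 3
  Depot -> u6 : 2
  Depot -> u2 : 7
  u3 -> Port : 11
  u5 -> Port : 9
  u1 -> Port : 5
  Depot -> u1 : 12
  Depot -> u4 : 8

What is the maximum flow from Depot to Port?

30

Augment Depot→Port: bottleneck 5, flow now 5.
Augment Depot→u1→Port: bottleneck 5, flow now 10.
Augment Depot→u2→Port: bottleneck 3, flow now 13.
Augment Depot→u4→Port: bottleneck 3, flow now 16.
Augment Depot→u6→Port: bottleneck 2, flow now 18.
Augment Depot→u1→u5→Port: bottleneck 7, flow now 25.
Augment Depot→u4→u3→Port: bottleneck 1, flow now 26.
Augment Depot→u4→u5→Port: bottleneck 2, flow now 28.
Augment Depot→u4→u6→Port: bottleneck 2, flow now 30.
No augmenting path remains; maximum flow = 30.
In the residual graph, reachable from Depot: {Depot, u2}.
Min-cut edges: Depot→u1 (12), Depot→u4 (8), Depot→u6 (2), Depot→Port (5), u2→Port (3); capacity 12 + 8 + 2 + 5 + 3 = 30.
This cut is saturated, so no flow can exceed 30.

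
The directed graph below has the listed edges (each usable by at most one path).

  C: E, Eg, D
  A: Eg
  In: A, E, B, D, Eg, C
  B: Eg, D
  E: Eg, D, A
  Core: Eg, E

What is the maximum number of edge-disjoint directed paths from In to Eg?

5

Assign every edge capacity 1; by Menger, the answer equals the max flow.
Path In→Eg (+1); total 1.
Path In→E→Eg (+1); total 2.
Path In→C→Eg (+1); total 3.
Path In→A→Eg (+1); total 4.
Path In→B→Eg (+1); total 5.
No residual In→Eg path; max flow = 5.
Certifying cut of size 5: {In→A, In→B, In→C, In→E, In→Eg}.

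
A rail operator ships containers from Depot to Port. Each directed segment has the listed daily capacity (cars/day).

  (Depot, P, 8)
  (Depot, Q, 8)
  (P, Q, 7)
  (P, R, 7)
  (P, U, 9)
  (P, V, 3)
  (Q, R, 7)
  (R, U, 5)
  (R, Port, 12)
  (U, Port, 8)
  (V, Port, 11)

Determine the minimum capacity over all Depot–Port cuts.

Augment Depot→P→R→Port: bottleneck 7, flow now 7.
Augment Depot→P→U→Port: bottleneck 1, flow now 8.
Augment Depot→Q→R→Port: bottleneck 5, flow now 13.
Augment Depot→Q→R→U→Port: bottleneck 2, flow now 15.
No augmenting path remains; maximum flow = 15.
By max-flow min-cut, the minimum cut capacity equals the max flow.
In the residual graph, reachable from Depot: {Depot, Q}.
Min-cut edges: Depot→P (8), Q→R (7); capacity 8 + 7 = 15.

15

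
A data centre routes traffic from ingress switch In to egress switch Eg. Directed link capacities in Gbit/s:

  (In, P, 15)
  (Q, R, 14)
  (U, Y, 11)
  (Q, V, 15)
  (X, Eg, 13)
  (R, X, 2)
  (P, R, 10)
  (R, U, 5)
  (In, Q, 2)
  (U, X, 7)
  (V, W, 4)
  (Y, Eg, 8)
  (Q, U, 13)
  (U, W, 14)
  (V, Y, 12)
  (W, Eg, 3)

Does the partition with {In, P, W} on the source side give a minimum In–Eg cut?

No — its capacity is 15, but the minimum cut has capacity 9.

Given cut capacity: 2 + 10 + 3 = 15.
Augment In→P→R→X→Eg: bottleneck 2, flow now 2.
Augment In→Q→U→W→Eg: bottleneck 2, flow now 4.
Augment In→P→R→U→W→Eg: bottleneck 1, flow now 5.
Augment In→P→R→U→X→Eg: bottleneck 4, flow now 9.
No augmenting path remains; maximum flow = 9.
In the residual graph, reachable from In: {In, P, R}.
Min-cut edges: In→Q (2), R→U (5), R→X (2); capacity 2 + 5 + 2 = 9.
Cut capacity 15 exceeds the max flow 9, so it is not minimum.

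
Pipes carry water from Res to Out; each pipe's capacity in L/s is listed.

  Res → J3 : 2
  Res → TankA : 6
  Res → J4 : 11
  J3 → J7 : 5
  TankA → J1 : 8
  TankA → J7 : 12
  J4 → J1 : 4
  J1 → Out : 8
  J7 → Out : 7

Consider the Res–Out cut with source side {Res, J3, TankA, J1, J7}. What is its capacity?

26

Edges leaving {Res, J3, TankA, J1, J7}: Res→J4 (11), J1→Out (8), J7→Out (7).
Cut capacity = 11 + 8 + 7 = 26.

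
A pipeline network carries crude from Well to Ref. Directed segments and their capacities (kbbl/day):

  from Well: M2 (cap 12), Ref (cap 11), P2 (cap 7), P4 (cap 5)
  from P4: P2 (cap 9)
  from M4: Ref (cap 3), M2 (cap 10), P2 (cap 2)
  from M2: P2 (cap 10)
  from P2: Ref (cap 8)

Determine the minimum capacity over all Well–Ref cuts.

Augment Well→Ref: bottleneck 11, flow now 11.
Augment Well→P2→Ref: bottleneck 7, flow now 18.
Augment Well→P4→P2→Ref: bottleneck 1, flow now 19.
No augmenting path remains; maximum flow = 19.
By max-flow min-cut, the minimum cut capacity equals the max flow.
In the residual graph, reachable from Well: {Well, P4, M2, P2}.
Min-cut edges: Well→Ref (11), P2→Ref (8); capacity 11 + 8 = 19.

19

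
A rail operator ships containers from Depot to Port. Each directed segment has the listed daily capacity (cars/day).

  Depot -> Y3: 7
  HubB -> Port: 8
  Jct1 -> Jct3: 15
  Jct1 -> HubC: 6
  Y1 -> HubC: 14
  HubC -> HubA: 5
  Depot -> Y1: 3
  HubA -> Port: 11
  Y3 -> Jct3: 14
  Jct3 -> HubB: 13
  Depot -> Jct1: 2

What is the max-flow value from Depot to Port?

Augment Depot→Y3→Jct3→HubB→Port: bottleneck 7, flow now 7.
Augment Depot→Y1→HubC→HubA→Port: bottleneck 3, flow now 10.
Augment Depot→Jct1→Jct3→HubB→Port: bottleneck 1, flow now 11.
Augment Depot→Jct1→HubC→HubA→Port: bottleneck 1, flow now 12.
No augmenting path remains; maximum flow = 12.
In the residual graph, reachable from Depot: {Depot}.
Min-cut edges: Depot→Y3 (7), Depot→Y1 (3), Depot→Jct1 (2); capacity 7 + 3 + 2 = 12.
This cut is saturated, so no flow can exceed 12.

12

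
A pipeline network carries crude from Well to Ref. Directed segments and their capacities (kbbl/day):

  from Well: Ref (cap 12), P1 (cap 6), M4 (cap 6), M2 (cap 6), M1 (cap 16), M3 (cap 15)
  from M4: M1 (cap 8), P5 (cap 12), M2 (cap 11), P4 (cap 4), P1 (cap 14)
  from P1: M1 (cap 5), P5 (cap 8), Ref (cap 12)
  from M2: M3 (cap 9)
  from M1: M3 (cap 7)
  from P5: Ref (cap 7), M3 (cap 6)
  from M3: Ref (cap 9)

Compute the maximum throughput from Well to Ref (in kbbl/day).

33

Augment Well→Ref: bottleneck 12, flow now 12.
Augment Well→P1→Ref: bottleneck 6, flow now 18.
Augment Well→M3→Ref: bottleneck 9, flow now 27.
Augment Well→M4→P1→Ref: bottleneck 6, flow now 33.
No augmenting path remains; maximum flow = 33.
In the residual graph, reachable from Well: {Well, M2, M1, M3}.
Min-cut edges: Well→M4 (6), Well→P1 (6), Well→Ref (12), M3→Ref (9); capacity 6 + 6 + 12 + 9 = 33.
This cut is saturated, so no flow can exceed 33.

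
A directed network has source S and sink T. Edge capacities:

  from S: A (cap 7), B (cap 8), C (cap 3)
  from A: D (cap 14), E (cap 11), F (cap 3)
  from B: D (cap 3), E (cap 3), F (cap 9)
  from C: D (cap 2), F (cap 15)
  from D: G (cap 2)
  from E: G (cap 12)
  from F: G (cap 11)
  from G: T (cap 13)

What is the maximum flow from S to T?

13

Augment S→A→D→G→T: bottleneck 2, flow now 2.
Augment S→A→E→G→T: bottleneck 5, flow now 7.
Augment S→B→E→G→T: bottleneck 3, flow now 10.
Augment S→B→F→G→T: bottleneck 3, flow now 13.
No augmenting path remains; maximum flow = 13.
In the residual graph, reachable from S: {S, A, B, C, D, E, F, G}.
Min-cut edges: G→T (13); capacity 13 = 13.
This cut is saturated, so no flow can exceed 13.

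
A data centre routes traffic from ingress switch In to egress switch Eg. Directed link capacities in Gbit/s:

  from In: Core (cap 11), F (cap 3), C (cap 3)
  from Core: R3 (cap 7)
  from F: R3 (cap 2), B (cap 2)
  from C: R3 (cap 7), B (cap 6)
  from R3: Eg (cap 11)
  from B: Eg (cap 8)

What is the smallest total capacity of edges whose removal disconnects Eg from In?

13

Augment In→Core→R3→Eg: bottleneck 7, flow now 7.
Augment In→F→R3→Eg: bottleneck 2, flow now 9.
Augment In→F→B→Eg: bottleneck 1, flow now 10.
Augment In→C→R3→Eg: bottleneck 2, flow now 12.
Augment In→C→B→Eg: bottleneck 1, flow now 13.
No augmenting path remains; maximum flow = 13.
By max-flow min-cut, the minimum cut capacity equals the max flow.
In the residual graph, reachable from In: {In, Core}.
Min-cut edges: In→F (3), In→C (3), Core→R3 (7); capacity 3 + 3 + 7 = 13.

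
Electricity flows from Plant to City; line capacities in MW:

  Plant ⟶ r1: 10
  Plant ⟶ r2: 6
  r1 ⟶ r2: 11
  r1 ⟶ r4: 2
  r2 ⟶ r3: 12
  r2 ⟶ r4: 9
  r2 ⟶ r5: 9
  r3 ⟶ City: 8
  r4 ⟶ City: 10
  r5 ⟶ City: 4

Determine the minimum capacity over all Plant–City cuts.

Augment Plant→r1→r4→City: bottleneck 2, flow now 2.
Augment Plant→r2→r3→City: bottleneck 6, flow now 8.
Augment Plant→r1→r2→r3→City: bottleneck 2, flow now 10.
Augment Plant→r1→r2→r4→City: bottleneck 6, flow now 16.
No augmenting path remains; maximum flow = 16.
By max-flow min-cut, the minimum cut capacity equals the max flow.
In the residual graph, reachable from Plant: {Plant}.
Min-cut edges: Plant→r1 (10), Plant→r2 (6); capacity 10 + 6 = 16.

16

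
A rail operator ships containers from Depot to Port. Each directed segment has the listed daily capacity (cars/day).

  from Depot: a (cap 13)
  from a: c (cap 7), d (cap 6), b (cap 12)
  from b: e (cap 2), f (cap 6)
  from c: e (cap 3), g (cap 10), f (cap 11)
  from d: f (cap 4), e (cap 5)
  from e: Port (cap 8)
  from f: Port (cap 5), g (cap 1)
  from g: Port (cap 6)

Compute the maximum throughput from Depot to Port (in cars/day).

Augment Depot→a→b→e→Port: bottleneck 2, flow now 2.
Augment Depot→a→b→f→Port: bottleneck 5, flow now 7.
Augment Depot→a→c→e→Port: bottleneck 3, flow now 10.
Augment Depot→a→c→g→Port: bottleneck 3, flow now 13.
No augmenting path remains; maximum flow = 13.
In the residual graph, reachable from Depot: {Depot}.
Min-cut edges: Depot→a (13); capacity 13 = 13.
This cut is saturated, so no flow can exceed 13.

13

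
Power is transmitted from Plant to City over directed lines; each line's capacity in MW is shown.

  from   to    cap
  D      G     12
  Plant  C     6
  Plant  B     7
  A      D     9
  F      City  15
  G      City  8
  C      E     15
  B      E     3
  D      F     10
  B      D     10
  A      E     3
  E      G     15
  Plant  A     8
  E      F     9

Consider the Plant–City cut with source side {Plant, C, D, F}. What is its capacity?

Edges leaving {Plant, C, D, F}: Plant→A (8), Plant→B (7), C→E (15), D→G (12), F→City (15).
Cut capacity = 8 + 7 + 15 + 12 + 15 = 57.

57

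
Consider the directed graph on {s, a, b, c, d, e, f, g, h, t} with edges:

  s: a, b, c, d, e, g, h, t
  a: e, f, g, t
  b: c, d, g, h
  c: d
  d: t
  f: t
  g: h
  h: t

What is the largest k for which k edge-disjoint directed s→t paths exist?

4

Assign every edge capacity 1; by Menger, the answer equals the max flow.
Path s→t (+1); total 1.
Path s→a→t (+1); total 2.
Path s→d→t (+1); total 3.
Path s→h→t (+1); total 4.
No residual s→t path; max flow = 4.
Certifying cut of size 4: {d→t, h→t, s→a, s→t}.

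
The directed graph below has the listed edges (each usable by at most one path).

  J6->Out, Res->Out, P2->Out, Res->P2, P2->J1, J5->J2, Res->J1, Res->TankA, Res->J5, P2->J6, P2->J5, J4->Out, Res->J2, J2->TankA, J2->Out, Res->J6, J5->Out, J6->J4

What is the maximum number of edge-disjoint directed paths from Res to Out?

5

Assign every edge capacity 1; by Menger, the answer equals the max flow.
Path Res→Out (+1); total 1.
Path Res→J5→Out (+1); total 2.
Path Res→P2→Out (+1); total 3.
Path Res→J2→Out (+1); total 4.
Path Res→J6→Out (+1); total 5.
No residual Res→Out path; max flow = 5.
Certifying cut of size 5: {Res→J2, Res→J5, Res→J6, Res→Out, Res→P2}.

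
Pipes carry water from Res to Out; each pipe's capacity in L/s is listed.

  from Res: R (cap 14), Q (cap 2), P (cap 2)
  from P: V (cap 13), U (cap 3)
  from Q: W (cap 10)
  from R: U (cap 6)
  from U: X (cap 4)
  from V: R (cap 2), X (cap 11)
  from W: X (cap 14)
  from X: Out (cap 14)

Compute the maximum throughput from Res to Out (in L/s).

8

Augment Res→P→U→X→Out: bottleneck 2, flow now 2.
Augment Res→Q→W→X→Out: bottleneck 2, flow now 4.
Augment Res→R→U→X→Out: bottleneck 2, flow now 6.
Augment Res→R→U→P→V→X→Out: bottleneck 2, flow now 8. (uses reverse residual edge)
No augmenting path remains; maximum flow = 8.
In the residual graph, reachable from Res: {Res, R, U}.
Min-cut edges: Res→P (2), Res→Q (2), U→X (4); capacity 2 + 2 + 4 = 8.
This cut is saturated, so no flow can exceed 8.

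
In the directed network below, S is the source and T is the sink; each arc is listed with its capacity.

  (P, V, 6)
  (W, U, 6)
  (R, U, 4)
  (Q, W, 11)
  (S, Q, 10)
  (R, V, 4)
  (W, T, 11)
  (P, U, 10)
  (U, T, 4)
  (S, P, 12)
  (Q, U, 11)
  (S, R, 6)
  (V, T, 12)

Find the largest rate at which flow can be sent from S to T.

24

Augment S→P→U→T: bottleneck 4, flow now 4.
Augment S→P→V→T: bottleneck 6, flow now 10.
Augment S→Q→W→T: bottleneck 10, flow now 20.
Augment S→R→V→T: bottleneck 4, flow now 24.
No augmenting path remains; maximum flow = 24.
In the residual graph, reachable from S: {S, P, R, U}.
Min-cut edges: S→Q (10), P→V (6), R→V (4), U→T (4); capacity 10 + 6 + 4 + 4 = 24.
This cut is saturated, so no flow can exceed 24.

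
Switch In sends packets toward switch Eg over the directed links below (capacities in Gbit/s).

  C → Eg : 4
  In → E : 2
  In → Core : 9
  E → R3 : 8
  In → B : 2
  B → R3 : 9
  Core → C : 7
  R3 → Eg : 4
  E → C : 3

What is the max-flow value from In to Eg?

Augment In→E→C→Eg: bottleneck 2, flow now 2.
Augment In→B→R3→Eg: bottleneck 2, flow now 4.
Augment In→Core→C→Eg: bottleneck 2, flow now 6.
Augment In→Core→C→E→R3→Eg: bottleneck 2, flow now 8. (uses reverse residual edge)
No augmenting path remains; maximum flow = 8.
In the residual graph, reachable from In: {In, Core, C}.
Min-cut edges: In→E (2), In→B (2), C→Eg (4); capacity 2 + 2 + 4 = 8.
This cut is saturated, so no flow can exceed 8.

8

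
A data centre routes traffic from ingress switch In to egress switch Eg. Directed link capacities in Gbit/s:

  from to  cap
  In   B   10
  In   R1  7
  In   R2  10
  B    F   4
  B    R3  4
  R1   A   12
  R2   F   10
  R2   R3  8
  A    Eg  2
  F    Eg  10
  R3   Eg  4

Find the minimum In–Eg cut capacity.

16

Augment In→B→F→Eg: bottleneck 4, flow now 4.
Augment In→B→R3→Eg: bottleneck 4, flow now 8.
Augment In→R1→A→Eg: bottleneck 2, flow now 10.
Augment In→R2→F→Eg: bottleneck 6, flow now 16.
No augmenting path remains; maximum flow = 16.
By max-flow min-cut, the minimum cut capacity equals the max flow.
In the residual graph, reachable from In: {In, B, R1, R2, A, F, R3}.
Min-cut edges: A→Eg (2), F→Eg (10), R3→Eg (4); capacity 2 + 10 + 4 = 16.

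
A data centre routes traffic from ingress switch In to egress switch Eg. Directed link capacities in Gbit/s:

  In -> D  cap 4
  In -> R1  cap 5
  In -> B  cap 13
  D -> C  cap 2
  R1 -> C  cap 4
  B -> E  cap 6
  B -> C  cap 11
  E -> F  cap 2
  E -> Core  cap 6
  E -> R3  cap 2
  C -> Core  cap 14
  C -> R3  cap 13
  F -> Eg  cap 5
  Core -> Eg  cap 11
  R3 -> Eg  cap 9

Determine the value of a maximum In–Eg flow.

19

Augment In→D→C→Core→Eg: bottleneck 2, flow now 2.
Augment In→R1→C→Core→Eg: bottleneck 4, flow now 6.
Augment In→B→E→F→Eg: bottleneck 2, flow now 8.
Augment In→B→E→Core→Eg: bottleneck 4, flow now 12.
Augment In→B→C→Core→Eg: bottleneck 1, flow now 13.
Augment In→B→C→R3→Eg: bottleneck 6, flow now 19.
No augmenting path remains; maximum flow = 19.
In the residual graph, reachable from In: {In, D, R1}.
Min-cut edges: In→B (13), D→C (2), R1→C (4); capacity 13 + 2 + 4 = 19.
This cut is saturated, so no flow can exceed 19.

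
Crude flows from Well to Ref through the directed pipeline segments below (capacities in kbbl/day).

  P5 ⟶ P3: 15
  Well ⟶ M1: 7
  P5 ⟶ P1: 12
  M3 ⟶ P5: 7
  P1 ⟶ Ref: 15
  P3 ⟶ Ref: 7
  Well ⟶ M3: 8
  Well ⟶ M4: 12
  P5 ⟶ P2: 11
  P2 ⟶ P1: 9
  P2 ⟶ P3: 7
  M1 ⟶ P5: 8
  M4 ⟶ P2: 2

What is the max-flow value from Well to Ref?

Augment Well→M4→P2→P3→Ref: bottleneck 2, flow now 2.
Augment Well→M3→P5→P3→Ref: bottleneck 5, flow now 7.
Augment Well→M3→P5→P1→Ref: bottleneck 2, flow now 9.
Augment Well→M1→P5→P1→Ref: bottleneck 7, flow now 16.
No augmenting path remains; maximum flow = 16.
In the residual graph, reachable from Well: {Well, M4, M3}.
Min-cut edges: Well→M1 (7), M4→P2 (2), M3→P5 (7); capacity 7 + 2 + 7 = 16.
This cut is saturated, so no flow can exceed 16.

16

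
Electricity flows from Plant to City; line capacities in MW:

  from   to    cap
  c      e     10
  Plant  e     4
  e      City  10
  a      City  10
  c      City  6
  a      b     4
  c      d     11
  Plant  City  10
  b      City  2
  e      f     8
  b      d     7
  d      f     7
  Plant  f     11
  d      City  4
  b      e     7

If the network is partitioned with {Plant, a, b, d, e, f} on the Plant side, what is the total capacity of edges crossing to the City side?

Edges leaving {Plant, a, b, d, e, f}: Plant→City (10), a→City (10), b→City (2), d→City (4), e→City (10).
Cut capacity = 10 + 10 + 2 + 4 + 10 = 36.

36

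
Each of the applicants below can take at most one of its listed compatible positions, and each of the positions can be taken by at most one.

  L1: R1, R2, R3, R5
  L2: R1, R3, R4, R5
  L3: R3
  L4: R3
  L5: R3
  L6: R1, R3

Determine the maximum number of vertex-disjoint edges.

4

Unit-capacity flow: source→left, listed edges, right→sink; max matching = max flow.
Augmenting path L1→R1 (+1); matched 1.
Augmenting path L2→R3 (+1); matched 2.
Augmenting path L3→R3→L2→R4 (+1); matched 3.
Augmenting path L6→R1→L1→R2 (+1); matched 4.
No augmenting path remains; maximum matching = 4.
König certificate: {L1, L2, L6, R3} is a vertex cover of size 4 (every listed pair touches it), so no matching can be larger.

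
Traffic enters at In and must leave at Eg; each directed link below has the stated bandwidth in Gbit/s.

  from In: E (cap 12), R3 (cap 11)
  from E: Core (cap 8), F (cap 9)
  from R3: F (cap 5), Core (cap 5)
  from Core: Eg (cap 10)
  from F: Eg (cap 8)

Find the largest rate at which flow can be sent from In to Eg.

18

Augment In→E→Core→Eg: bottleneck 8, flow now 8.
Augment In→E→F→Eg: bottleneck 4, flow now 12.
Augment In→R3→Core→Eg: bottleneck 2, flow now 14.
Augment In→R3→F→Eg: bottleneck 4, flow now 18.
No augmenting path remains; maximum flow = 18.
In the residual graph, reachable from In: {In, E, R3, Core, F}.
Min-cut edges: Core→Eg (10), F→Eg (8); capacity 10 + 8 = 18.
This cut is saturated, so no flow can exceed 18.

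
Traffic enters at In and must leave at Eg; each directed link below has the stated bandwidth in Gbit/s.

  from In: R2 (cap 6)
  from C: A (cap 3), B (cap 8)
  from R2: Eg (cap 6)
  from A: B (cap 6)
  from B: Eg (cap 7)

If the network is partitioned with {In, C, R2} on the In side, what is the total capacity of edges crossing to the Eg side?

Edges leaving {In, C, R2}: C→A (3), C→B (8), R2→Eg (6).
Cut capacity = 3 + 8 + 6 = 17.

17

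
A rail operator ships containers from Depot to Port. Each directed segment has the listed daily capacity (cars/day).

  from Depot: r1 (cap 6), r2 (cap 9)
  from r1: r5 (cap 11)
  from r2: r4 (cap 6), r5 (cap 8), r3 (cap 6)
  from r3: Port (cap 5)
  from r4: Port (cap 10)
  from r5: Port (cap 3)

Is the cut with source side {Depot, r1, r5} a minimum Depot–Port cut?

Given cut capacity: 9 + 3 = 12.
Augment Depot→r1→r5→Port: bottleneck 3, flow now 3.
Augment Depot→r2→r3→Port: bottleneck 5, flow now 8.
Augment Depot→r2→r4→Port: bottleneck 4, flow now 12.
No augmenting path remains; maximum flow = 12.
Cut capacity 12 equals the max flow, so it is a minimum cut.

Yes — it is a minimum cut (capacity 12).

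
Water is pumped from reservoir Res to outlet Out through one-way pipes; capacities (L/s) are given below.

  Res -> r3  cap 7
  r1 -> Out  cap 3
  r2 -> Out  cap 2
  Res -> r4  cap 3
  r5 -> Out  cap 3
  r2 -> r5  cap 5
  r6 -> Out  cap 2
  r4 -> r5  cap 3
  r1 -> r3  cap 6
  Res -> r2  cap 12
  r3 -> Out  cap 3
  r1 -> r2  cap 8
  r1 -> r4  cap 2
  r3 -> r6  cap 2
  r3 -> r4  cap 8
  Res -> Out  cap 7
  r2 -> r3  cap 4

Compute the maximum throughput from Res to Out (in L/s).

17

Augment Res→Out: bottleneck 7, flow now 7.
Augment Res→r2→Out: bottleneck 2, flow now 9.
Augment Res→r3→Out: bottleneck 3, flow now 12.
Augment Res→r2→r5→Out: bottleneck 3, flow now 15.
Augment Res→r3→r6→Out: bottleneck 2, flow now 17.
No augmenting path remains; maximum flow = 17.
In the residual graph, reachable from Res: {Res, r2, r3, r4, r5}.
Min-cut edges: Res→Out (7), r2→Out (2), r3→r6 (2), r3→Out (3), r5→Out (3); capacity 7 + 2 + 2 + 3 + 3 = 17.
This cut is saturated, so no flow can exceed 17.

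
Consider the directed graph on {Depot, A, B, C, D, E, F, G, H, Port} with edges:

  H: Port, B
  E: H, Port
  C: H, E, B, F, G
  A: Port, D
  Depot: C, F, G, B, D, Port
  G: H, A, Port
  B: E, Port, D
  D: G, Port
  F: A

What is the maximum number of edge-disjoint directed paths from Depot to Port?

6

Assign every edge capacity 1; by Menger, the answer equals the max flow.
Path Depot→Port (+1); total 1.
Path Depot→B→Port (+1); total 2.
Path Depot→D→Port (+1); total 3.
Path Depot→G→Port (+1); total 4.
Path Depot→C→E→Port (+1); total 5.
Path Depot→F→A→Port (+1); total 6.
No residual Depot→Port path; max flow = 6.
Certifying cut of size 6: {Depot→B, Depot→C, Depot→D, Depot→F, Depot→G, Depot→Port}.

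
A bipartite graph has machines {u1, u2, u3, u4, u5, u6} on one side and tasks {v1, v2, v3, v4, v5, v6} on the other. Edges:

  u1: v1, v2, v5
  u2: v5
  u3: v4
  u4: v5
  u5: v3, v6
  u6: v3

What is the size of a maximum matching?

5

Unit-capacity flow: source→left, listed edges, right→sink; max matching = max flow.
Augmenting path u1→v1 (+1); matched 1.
Augmenting path u2→v5 (+1); matched 2.
Augmenting path u3→v4 (+1); matched 3.
Augmenting path u5→v3 (+1); matched 4.
Augmenting path u6→v3→u5→v6 (+1); matched 5.
No augmenting path remains; maximum matching = 5.
König certificate: {u1, u3, u5, u6, v5} is a vertex cover of size 5 (every listed pair touches it), so no matching can be larger.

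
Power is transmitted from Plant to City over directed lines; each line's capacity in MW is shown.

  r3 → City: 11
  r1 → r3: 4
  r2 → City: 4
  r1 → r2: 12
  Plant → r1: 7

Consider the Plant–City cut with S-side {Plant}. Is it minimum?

Given cut capacity: 7 = 7.
Augment Plant→r1→r2→City: bottleneck 4, flow now 4.
Augment Plant→r1→r3→City: bottleneck 3, flow now 7.
No augmenting path remains; maximum flow = 7.
Cut capacity 7 equals the max flow, so it is a minimum cut.

Yes — it is a minimum cut (capacity 7).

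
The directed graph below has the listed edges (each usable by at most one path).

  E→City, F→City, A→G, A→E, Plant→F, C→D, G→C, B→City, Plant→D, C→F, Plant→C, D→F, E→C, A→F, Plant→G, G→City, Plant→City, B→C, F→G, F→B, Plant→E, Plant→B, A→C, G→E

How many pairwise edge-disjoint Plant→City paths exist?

Assign every edge capacity 1; by Menger, the answer equals the max flow.
Path Plant→City (+1); total 1.
Path Plant→B→City (+1); total 2.
Path Plant→E→City (+1); total 3.
Path Plant→F→City (+1); total 4.
Path Plant→G→City (+1); total 5.
No residual Plant→City path; max flow = 5.
Certifying cut of size 5: {B→City, E→City, F→City, G→City, Plant→City}.

5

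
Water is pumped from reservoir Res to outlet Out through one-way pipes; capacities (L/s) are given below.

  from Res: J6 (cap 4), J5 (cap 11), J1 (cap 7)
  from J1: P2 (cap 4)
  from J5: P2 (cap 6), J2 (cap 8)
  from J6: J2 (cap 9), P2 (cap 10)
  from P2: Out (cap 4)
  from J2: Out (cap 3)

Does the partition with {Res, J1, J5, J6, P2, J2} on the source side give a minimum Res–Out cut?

Given cut capacity: 4 + 3 = 7.
Augment Res→J1→P2→Out: bottleneck 4, flow now 4.
Augment Res→J5→J2→Out: bottleneck 3, flow now 7.
No augmenting path remains; maximum flow = 7.
Cut capacity 7 equals the max flow, so it is a minimum cut.

Yes — it is a minimum cut (capacity 7).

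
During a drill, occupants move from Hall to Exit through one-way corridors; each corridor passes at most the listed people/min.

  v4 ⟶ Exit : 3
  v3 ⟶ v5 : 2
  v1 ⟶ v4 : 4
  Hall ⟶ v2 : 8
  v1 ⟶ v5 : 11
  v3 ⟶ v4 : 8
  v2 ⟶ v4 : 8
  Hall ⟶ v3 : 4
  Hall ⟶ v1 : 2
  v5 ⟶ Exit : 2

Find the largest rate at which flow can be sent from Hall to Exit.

5

Augment Hall→v1→v4→Exit: bottleneck 2, flow now 2.
Augment Hall→v2→v4→Exit: bottleneck 1, flow now 3.
Augment Hall→v3→v5→Exit: bottleneck 2, flow now 5.
No augmenting path remains; maximum flow = 5.
In the residual graph, reachable from Hall: {Hall, v1, v2, v3, v4, v5}.
Min-cut edges: v4→Exit (3), v5→Exit (2); capacity 3 + 2 = 5.
This cut is saturated, so no flow can exceed 5.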